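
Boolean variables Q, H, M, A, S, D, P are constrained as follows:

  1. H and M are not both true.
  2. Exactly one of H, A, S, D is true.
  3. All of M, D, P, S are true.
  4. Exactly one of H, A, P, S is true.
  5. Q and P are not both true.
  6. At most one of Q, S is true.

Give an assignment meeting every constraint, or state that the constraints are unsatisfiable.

Case S = True:
  (2) with S=T forces H = False.
  (2) with S=T forces A = False.
  (2) with S=T forces D = False.
  Constraint (3) is violated (D=F) — contradiction.
Case S = False:
  Constraint (3) is violated (S=F) — contradiction.
Both cases fail — unsatisfiable.

Unsatisfiable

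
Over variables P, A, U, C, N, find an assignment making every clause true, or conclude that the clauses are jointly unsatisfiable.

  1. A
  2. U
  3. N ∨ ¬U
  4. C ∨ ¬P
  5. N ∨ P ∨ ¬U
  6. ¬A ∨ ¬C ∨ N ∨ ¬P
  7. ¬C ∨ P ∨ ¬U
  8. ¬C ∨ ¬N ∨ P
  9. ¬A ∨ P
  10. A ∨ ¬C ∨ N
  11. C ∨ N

Unit clause (A) forces A = True.
Unit clause (U) forces U = True.
In (N ∨ ¬U) only N is left, so N = True.
In (¬A ∨ P) only P is left, so P = True.
In (C ∨ ¬P) only C is left, so C = True.
All clauses satisfied.

P = True, A = True, U = True, C = True, N = True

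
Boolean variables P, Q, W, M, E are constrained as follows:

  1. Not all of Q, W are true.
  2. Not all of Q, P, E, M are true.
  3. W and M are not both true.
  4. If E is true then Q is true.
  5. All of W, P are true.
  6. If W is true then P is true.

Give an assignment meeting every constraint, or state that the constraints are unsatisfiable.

P=T, Q=F, W=T, M=F, E=F

  (1) {Q, W}: 1/2 true — not all ✓
  (2) {Q, P, E, M}: 1/4 true — not all ✓
  (3) W=T, M=F — not both ✓
  (4) E=F ⇒ Q: vacuous ✓
  (5) {W, P}: all 2 true ✓
  (6) W=T ⇒ P: T ✓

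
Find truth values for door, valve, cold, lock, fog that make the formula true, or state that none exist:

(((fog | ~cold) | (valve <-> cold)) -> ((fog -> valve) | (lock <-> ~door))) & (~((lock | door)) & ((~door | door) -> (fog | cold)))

door = False, valve = True, cold = True, lock = False, fog = True

  ((fog | ~cold) | (valve <-> cold)) -> ((fog -> valve) | (lock <-> ~door)) = True
    (fog | ~cold) | (valve <-> cold) = True
      fog | ~cold = True
        ~cold = False
      valve <-> cold = True
    (fog -> valve) | (lock <-> ~door) = True
      fog -> valve = True
      lock <-> ~door = False
        ~door = True
  ~((lock | door)) & ((~door | door) -> (fog | cold)) = True
    ~((lock | door)) = True
      lock | door = False
    (~door | door) -> (fog | cold) = True
      ~door | door = True
        ~door = True
      fog | cold = True
Both conjuncts True, so the formula holds.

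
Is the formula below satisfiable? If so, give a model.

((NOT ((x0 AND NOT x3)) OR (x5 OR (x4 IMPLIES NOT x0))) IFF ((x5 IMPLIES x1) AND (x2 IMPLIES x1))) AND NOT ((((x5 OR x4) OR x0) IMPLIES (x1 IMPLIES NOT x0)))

x0 = True; x1 = True; x2 = True; x3 = True; x4 = False; x5 = False

  (NOT ((x0 AND NOT x3)) OR (x5 OR (x4 IMPLIES NOT x0))) IFF ((x5 IMPLIES x1) AND (x2 IMPLIES x1)) = True
    NOT ((x0 AND NOT x3)) OR (x5 OR (x4 IMPLIES NOT x0)) = True
      NOT ((x0 AND NOT x3)) = True
        x0 AND NOT x3 = False
          NOT x3 = False
      x5 OR (x4 IMPLIES NOT x0) = True
        x4 IMPLIES NOT x0 = True
          NOT x0 = False
    (x5 IMPLIES x1) AND (x2 IMPLIES x1) = True
      x5 IMPLIES x1 = True
      x2 IMPLIES x1 = True
  NOT ((((x5 OR x4) OR x0) IMPLIES (x1 IMPLIES NOT x0))) = True
    ((x5 OR x4) OR x0) IMPLIES (x1 IMPLIES NOT x0) = False
      (x5 OR x4) OR x0 = True
        x5 OR x4 = False
      x1 IMPLIES NOT x0 = False
        NOT x0 = False
Both conjuncts True, so the formula holds.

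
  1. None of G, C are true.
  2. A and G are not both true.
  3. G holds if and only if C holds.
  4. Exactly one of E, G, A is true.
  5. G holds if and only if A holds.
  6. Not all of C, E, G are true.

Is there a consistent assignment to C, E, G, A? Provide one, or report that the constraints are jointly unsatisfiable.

C = False; E = True; G = False; A = False

  (1) {G, C}: 0 true — none ✓
  (2) A=F, G=F — not both ✓
  (3) G=F, C=F — same ✓
  (4) {E, G, A}: 1 true — exactly one ✓
  (5) G=F, A=F — same ✓
  (6) {C, E, G}: 1/3 true — not all ✓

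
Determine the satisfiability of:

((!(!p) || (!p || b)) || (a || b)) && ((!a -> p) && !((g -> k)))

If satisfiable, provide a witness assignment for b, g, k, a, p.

b: True; g: True; k: False; a: False; p: True

  (!(!p) || (!p || b)) || (a || b) = True
    !(!p) || (!p || b) = True
      !(!p) = True
        !p = False
      !p || b = True
        !p = False
    a || b = True
  (!a -> p) && !((g -> k)) = True
    !a -> p = True
      !a = True
    !((g -> k)) = True
      g -> k = False
Both conjuncts True, so the formula holds.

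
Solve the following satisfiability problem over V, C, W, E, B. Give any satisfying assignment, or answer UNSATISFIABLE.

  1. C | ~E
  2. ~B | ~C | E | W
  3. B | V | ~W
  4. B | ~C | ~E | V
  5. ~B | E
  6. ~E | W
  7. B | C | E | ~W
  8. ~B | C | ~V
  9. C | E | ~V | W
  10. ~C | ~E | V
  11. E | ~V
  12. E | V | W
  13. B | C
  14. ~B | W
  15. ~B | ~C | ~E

Set V = True.
  then (E | ~V) forces E = True.
  then (C | ~E) forces C = True.
  then (~E | W) forces W = True.
  then (~B | ~C | ~E) forces B = False.
All clauses satisfied.

V = True, C = True, W = True, E = True, B = False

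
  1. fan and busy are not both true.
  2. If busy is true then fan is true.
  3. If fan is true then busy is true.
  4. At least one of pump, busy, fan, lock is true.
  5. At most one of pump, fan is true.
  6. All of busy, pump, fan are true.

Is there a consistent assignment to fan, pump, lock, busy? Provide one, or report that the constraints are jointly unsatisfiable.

Unsatisfiable

Case fan = True:
  (1) with fan=T forces busy = False.
  Constraint (3) is violated (fan=T, busy=F) — contradiction.
Case fan = False:
  Constraint (6) is violated (fan=F) — contradiction.
Both cases fail — unsatisfiable.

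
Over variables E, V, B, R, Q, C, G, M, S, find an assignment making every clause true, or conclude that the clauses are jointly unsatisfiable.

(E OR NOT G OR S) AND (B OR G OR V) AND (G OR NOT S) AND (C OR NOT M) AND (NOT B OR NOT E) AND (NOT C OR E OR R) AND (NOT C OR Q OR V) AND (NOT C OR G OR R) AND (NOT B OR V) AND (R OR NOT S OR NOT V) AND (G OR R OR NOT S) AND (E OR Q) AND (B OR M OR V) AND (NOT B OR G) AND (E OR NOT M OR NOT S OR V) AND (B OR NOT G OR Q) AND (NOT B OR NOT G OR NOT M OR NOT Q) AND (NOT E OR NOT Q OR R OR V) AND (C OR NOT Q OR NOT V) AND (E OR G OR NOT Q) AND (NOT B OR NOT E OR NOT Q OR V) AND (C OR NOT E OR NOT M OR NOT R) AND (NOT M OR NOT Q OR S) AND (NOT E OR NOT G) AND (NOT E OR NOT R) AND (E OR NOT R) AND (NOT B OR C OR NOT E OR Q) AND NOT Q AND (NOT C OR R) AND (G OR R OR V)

E = True; V = True; B = False; R = False; Q = False; C = False; G = False; M = False; S = False

Unit clause (NOT Q) forces Q = False.
In (E OR Q) only E is left, so E = True.
In (NOT E OR NOT G) only NOT G is left, so G = False.
In (NOT E OR NOT R) only NOT R is left, so R = False.
In (NOT C OR R) only NOT C is left, so C = False.
In (G OR R OR V) only V is left, so V = True.
In (G OR NOT S) only NOT S is left, so S = False.
In (C OR NOT M) only NOT M is left, so M = False.
In (NOT B OR NOT E) only NOT B is left, so B = False.
All clauses satisfied.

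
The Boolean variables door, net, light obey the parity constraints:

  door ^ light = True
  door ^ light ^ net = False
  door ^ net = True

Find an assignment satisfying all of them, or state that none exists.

door = False; net = True; light = True

door ^ light = F ^ T = True ✓
door ^ light ^ net = F ^ T ^ T = False ✓
door ^ net = F ^ T = True ✓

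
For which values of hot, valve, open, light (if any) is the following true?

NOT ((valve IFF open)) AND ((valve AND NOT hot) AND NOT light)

hot = False; valve = True; open = False; light = False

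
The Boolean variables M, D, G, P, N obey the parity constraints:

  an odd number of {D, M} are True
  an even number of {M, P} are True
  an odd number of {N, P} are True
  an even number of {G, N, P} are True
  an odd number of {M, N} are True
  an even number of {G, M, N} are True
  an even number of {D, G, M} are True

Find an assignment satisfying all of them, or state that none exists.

M: False, D: True, G: True, P: False, N: True

{D, M}: 1 true → odd ✓
{M, P}: 0 true → even ✓
{N, P}: 1 true → odd ✓
{G, N, P}: 2 true → even ✓
{M, N}: 1 true → odd ✓
{G, M, N}: 2 true → even ✓
{D, G, M}: 2 true → even ✓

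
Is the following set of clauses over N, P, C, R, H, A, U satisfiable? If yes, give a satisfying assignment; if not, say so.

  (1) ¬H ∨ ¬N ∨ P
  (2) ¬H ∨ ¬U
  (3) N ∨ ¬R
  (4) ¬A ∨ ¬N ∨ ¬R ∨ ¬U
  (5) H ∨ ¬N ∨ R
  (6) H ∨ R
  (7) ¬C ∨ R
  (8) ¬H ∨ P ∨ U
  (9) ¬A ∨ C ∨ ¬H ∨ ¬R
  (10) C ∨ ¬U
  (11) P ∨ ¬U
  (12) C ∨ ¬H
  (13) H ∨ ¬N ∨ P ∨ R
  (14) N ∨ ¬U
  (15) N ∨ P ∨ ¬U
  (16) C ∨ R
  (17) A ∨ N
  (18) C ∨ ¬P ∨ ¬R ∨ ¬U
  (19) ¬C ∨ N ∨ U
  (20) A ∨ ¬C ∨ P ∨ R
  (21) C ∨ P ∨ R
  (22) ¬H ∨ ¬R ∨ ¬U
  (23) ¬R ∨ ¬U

Set N = True.
Set P = True.
Set C = True.
  then (¬C ∨ R) forces R = True.
  then (¬R ∨ ¬U) forces U = False.
Set H = True.
Set A = False.
All clauses satisfied.

N = True, P = True, C = True, R = True, H = True, A = False, U = False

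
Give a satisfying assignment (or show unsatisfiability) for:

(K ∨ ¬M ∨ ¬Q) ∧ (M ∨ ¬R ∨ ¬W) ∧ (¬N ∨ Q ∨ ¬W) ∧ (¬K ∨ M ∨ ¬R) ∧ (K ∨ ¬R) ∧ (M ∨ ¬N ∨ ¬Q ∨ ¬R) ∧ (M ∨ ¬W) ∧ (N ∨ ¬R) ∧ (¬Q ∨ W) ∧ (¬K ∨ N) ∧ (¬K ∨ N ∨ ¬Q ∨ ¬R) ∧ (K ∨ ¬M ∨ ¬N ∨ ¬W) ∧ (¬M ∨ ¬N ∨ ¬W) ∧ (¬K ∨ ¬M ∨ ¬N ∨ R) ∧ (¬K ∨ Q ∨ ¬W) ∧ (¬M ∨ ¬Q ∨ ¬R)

Set W = False.
  then (¬Q ∨ W) forces Q = False.
Set N = False.
  then (N ∨ ¬R) forces R = False.
  then (¬K ∨ N) forces K = False.
Set M = True.
All clauses satisfied.

W = False, N = False, M = True, K = False, Q = False, R = False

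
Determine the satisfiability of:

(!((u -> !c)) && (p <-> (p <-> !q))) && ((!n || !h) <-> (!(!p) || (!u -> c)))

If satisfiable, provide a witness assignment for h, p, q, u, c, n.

h=F; p=T; q=F; u=T; c=T; n=F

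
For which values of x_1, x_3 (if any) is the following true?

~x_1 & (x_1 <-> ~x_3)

x_1 = False, x_3 = True

  ~x_1 = True
  x_1 <-> ~x_3 = True
    ~x_3 = False
Both conjuncts True, so the formula holds.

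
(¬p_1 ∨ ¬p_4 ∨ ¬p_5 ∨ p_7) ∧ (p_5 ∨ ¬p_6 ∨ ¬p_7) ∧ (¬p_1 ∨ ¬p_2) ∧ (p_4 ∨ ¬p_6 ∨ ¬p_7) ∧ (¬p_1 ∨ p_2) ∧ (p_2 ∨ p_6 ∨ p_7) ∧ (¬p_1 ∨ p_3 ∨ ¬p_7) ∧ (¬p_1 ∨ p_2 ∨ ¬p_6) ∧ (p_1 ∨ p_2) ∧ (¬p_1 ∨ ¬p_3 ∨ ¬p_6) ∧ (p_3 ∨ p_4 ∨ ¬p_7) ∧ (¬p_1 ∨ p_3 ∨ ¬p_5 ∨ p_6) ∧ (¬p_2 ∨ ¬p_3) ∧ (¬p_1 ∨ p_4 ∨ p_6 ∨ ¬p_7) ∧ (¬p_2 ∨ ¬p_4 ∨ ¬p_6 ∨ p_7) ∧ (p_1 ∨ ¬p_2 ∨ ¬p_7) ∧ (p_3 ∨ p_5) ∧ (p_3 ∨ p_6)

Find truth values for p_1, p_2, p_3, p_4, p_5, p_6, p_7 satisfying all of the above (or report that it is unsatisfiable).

Try p_1 = True:
  (¬p_1 ∨ ¬p_2) forces p_2 = False.
  clause (¬p_1 ∨ p_2) is falsified — backtrack.
So p_1 = False.
  then (p_1 ∨ p_2) forces p_2 = True.
  then (¬p_2 ∨ ¬p_3) forces p_3 = False.
  then (p_1 ∨ ¬p_2 ∨ ¬p_7) forces p_7 = False.
  then (p_3 ∨ p_5) forces p_5 = True.
  then (p_3 ∨ p_6) forces p_6 = True.
  then (¬p_2 ∨ ¬p_4 ∨ ¬p_6 ∨ p_7) forces p_4 = False.
All clauses satisfied.

p_1=F, p_2=T, p_3=F, p_4=F, p_5=T, p_6=T, p_7=F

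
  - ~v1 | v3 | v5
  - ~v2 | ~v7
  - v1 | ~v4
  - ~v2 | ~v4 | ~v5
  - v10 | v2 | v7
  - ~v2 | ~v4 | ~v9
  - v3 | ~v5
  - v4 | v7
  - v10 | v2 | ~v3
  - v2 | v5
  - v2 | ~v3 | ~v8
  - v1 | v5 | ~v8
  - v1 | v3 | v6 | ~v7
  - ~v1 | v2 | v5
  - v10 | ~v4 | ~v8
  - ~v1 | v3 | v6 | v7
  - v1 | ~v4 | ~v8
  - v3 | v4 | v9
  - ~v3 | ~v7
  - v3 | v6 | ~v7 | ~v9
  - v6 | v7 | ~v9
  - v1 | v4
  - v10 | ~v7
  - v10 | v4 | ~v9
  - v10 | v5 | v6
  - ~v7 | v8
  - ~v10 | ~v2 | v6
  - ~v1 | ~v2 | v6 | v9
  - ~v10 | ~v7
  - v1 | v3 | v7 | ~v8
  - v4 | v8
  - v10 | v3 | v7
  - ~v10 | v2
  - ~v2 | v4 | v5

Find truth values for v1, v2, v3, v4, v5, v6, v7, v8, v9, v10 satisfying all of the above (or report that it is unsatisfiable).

v1: True, v2: True, v3: True, v4: True, v5: False, v6: True, v7: False, v8: True, v9: False, v10: True

Try v1 = False:
  (v1 | ~v4) forces v4 = False.
  clause (v1 | v4) is falsified — backtrack.
So v1 = True.
Set v2 = True.
  then (~v2 | ~v7) forces v7 = False.
  then (v4 | v7) forces v4 = True.
  then (~v2 | ~v4 | ~v5) forces v5 = False.
  then (~v2 | ~v4 | ~v9) forces v9 = False.
  then (~v1 | ~v2 | v6 | v9) forces v6 = True.
  then (~v1 | v3 | v5) forces v3 = True.
Set v8 = True.
  then (v10 | ~v4 | ~v8) forces v10 = True.
All clauses satisfied.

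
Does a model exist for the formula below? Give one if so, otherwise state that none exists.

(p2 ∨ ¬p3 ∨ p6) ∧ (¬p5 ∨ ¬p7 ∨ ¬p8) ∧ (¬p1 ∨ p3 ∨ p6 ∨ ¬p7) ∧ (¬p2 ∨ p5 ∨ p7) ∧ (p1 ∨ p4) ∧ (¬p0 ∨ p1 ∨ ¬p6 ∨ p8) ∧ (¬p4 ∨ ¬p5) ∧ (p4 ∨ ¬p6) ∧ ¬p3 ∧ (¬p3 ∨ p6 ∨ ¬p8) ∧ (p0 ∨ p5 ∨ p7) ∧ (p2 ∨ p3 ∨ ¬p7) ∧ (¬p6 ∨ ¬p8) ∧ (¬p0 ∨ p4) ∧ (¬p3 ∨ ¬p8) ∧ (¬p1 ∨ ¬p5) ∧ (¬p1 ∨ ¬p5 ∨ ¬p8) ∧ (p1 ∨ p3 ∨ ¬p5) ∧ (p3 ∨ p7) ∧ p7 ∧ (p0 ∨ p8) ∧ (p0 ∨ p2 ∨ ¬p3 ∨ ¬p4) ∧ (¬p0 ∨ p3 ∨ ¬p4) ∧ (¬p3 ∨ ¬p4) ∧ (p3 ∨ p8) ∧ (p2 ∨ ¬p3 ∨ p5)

p0 = False, p1 = False, p2 = True, p3 = False, p4 = True, p5 = False, p6 = False, p7 = True, p8 = True

Unit clause (¬p3) forces p3 = False.
In (p3 ∨ p7) only p7 is left, so p7 = True.
In (p3 ∨ p8) only p8 is left, so p8 = True.
In (¬p5 ∨ ¬p7 ∨ ¬p8) only ¬p5 is left, so p5 = False.
In (p2 ∨ p3 ∨ ¬p7) only p2 is left, so p2 = True.
In (¬p6 ∨ ¬p8) only ¬p6 is left, so p6 = False.
In (¬p1 ∨ p3 ∨ p6 ∨ ¬p7) only ¬p1 is left, so p1 = False.
In (p1 ∨ p4) only p4 is left, so p4 = True.
In (¬p0 ∨ p3 ∨ ¬p4) only ¬p0 is left, so p0 = False.
All clauses satisfied.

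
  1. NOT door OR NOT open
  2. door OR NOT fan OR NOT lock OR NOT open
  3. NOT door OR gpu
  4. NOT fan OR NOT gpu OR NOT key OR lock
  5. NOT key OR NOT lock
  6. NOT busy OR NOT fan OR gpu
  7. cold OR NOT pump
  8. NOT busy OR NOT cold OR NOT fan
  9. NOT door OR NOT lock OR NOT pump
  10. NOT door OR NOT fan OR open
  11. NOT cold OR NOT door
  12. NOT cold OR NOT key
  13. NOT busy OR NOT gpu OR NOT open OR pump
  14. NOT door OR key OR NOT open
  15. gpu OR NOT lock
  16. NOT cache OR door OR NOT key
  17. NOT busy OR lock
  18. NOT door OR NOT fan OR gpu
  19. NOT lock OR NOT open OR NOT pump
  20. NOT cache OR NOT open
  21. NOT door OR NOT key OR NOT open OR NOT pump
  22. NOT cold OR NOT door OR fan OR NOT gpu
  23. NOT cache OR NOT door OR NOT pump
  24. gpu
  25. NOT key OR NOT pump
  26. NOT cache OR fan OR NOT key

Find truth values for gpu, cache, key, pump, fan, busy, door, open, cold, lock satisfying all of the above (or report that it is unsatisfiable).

gpu = True; cache = True; key = False; pump = False; fan = False; busy = False; door = True; open = False; cold = False; lock = True

Unit clause (gpu) forces gpu = True.
Set cache = True.
  then (NOT cache OR NOT open) forces open = False.
Try key = True:
  (NOT key OR NOT lock) forces lock = False.
  (NOT fan OR NOT gpu OR NOT key OR lock) forces fan = False.
  clause (NOT cache OR fan OR NOT key) is falsified — backtrack.
So key = False.
Set pump = False.
Set fan = False.
Set busy = False.
Set door = True.
  then (NOT cold OR NOT door) forces cold = False.
Set lock = True.
All clauses satisfied.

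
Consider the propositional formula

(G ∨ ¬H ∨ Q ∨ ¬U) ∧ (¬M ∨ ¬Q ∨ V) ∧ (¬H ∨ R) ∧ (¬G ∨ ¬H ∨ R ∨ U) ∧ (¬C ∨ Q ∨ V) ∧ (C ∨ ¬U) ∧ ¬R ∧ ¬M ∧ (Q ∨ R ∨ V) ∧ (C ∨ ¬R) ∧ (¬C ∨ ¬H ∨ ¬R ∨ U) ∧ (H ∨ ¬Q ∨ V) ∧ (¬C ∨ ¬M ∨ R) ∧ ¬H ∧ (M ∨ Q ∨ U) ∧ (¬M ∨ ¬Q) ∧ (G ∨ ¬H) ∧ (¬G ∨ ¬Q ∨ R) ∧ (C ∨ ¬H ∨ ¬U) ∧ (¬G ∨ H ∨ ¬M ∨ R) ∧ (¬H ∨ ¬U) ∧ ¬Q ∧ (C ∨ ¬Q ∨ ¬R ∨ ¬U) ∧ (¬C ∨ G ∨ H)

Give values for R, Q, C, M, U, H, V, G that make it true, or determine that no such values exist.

R = False, Q = False, C = True, M = False, U = True, H = False, V = True, G = True

Unit clause (¬R) forces R = False.
Unit clause (¬M) forces M = False.
Unit clause (¬H) forces H = False.
Unit clause (¬Q) forces Q = False.
In (Q ∨ R ∨ V) only V is left, so V = True.
In (M ∨ Q ∨ U) only U is left, so U = True.
In (C ∨ ¬U) only C is left, so C = True.
In (¬C ∨ G ∨ H) only G is left, so G = True.
All clauses satisfied.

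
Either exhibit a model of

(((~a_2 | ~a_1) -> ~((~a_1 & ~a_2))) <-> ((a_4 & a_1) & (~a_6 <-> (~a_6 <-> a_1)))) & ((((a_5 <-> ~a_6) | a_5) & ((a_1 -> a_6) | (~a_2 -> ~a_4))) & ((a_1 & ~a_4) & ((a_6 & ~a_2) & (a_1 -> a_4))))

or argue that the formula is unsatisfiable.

Unsatisfiable

Case a_4 = True: the conjunct ~a_4 is False.
Case a_4 = False: the formula simplifies to ~(((~a_2 | ~a_1) -> ~((~a_1 & ~a_2)))) & (((a_5 <-> ~a_6) | a_5) & (a_1 & ((a_6 & ~a_2) & ~a_1))).
  a_1 = True: the conjunct ~(((~a_2 | ~a_1) -> ~((~a_1 & ~a_2)))) becomes ~((~a_2 -> True)) = False.
  a_1 = False: the conjunct a_1 is False.
Both cases fail — unsatisfiable.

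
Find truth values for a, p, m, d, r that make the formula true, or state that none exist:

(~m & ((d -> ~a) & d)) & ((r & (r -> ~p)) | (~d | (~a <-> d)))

a = False, p = False, m = False, d = True, r = True

  ~m & ((d -> ~a) & d) = True
    ~m = True
    (d -> ~a) & d = True
      d -> ~a = True
        ~a = True
  (r & (r -> ~p)) | (~d | (~a <-> d)) = True
    r & (r -> ~p) = True
      r -> ~p = True
        ~p = True
    ~d | (~a <-> d) = True
      ~d = False
      ~a <-> d = True
        ~a = True
Both conjuncts True, so the formula holds.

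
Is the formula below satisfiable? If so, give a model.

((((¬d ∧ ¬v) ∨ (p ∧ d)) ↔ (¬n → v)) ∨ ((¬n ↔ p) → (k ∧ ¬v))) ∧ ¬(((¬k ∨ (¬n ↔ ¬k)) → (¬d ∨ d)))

The conjunct ¬(((¬k ∨ (¬n ↔ ¬k)) → (¬d ∨ d))) is unsatisfiable on its own:
  d=F, n=F, k=F: evaluates to False.
  d=F, n=F, k=T: evaluates to False.
  d=F, n=T, k=F: evaluates to False.
  d=F, n=T, k=T: evaluates to False.
  d=T, n=F, k=F: evaluates to False.
  d=T, n=F, k=T: evaluates to False.
  d=T, n=T, k=F: evaluates to False.
  d=T, n=T, k=T: evaluates to False.
So the whole conjunction is unsatisfiable.

Unsatisfiable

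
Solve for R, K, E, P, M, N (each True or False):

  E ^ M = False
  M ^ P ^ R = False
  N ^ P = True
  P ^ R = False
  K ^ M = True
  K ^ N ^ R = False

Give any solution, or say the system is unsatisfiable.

R = False, K = True, E = False, P = False, M = False, N = True

E ^ M = F ^ F = False ✓
M ^ P ^ R = F ^ F ^ F = False ✓
N ^ P = T ^ F = True ✓
P ^ R = F ^ F = False ✓
K ^ M = T ^ F = True ✓
K ^ N ^ R = T ^ T ^ F = False ✓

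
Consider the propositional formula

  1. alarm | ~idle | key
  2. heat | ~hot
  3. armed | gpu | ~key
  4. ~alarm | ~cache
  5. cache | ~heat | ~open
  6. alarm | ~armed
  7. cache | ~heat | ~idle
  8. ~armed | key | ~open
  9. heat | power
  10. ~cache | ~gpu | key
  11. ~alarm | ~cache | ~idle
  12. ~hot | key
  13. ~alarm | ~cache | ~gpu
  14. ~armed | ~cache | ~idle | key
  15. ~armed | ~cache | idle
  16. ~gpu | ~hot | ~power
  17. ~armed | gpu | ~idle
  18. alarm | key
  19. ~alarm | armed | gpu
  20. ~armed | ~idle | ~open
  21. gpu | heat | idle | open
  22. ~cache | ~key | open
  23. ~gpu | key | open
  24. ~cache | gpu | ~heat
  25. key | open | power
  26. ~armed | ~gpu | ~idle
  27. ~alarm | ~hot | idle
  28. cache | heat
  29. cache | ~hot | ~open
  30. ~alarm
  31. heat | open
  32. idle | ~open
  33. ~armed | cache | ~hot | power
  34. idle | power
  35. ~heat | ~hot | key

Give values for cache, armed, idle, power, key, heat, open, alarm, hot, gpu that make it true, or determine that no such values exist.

Unit clause (~alarm) forces alarm = False.
In (alarm | ~armed) only ~armed is left, so armed = False.
In (alarm | key) only key is left, so key = True.
In (armed | gpu | ~key) only gpu is left, so gpu = True.
Set cache = True.
  then (~cache | ~key | open) forces open = True.
  then (idle | ~open) forces idle = True.
Set power = False.
  then (heat | power) forces heat = True.
Set hot = False.
All clauses satisfied.

cache = True, armed = False, idle = True, power = False, key = True, heat = True, open = True, alarm = False, hot = False, gpu = True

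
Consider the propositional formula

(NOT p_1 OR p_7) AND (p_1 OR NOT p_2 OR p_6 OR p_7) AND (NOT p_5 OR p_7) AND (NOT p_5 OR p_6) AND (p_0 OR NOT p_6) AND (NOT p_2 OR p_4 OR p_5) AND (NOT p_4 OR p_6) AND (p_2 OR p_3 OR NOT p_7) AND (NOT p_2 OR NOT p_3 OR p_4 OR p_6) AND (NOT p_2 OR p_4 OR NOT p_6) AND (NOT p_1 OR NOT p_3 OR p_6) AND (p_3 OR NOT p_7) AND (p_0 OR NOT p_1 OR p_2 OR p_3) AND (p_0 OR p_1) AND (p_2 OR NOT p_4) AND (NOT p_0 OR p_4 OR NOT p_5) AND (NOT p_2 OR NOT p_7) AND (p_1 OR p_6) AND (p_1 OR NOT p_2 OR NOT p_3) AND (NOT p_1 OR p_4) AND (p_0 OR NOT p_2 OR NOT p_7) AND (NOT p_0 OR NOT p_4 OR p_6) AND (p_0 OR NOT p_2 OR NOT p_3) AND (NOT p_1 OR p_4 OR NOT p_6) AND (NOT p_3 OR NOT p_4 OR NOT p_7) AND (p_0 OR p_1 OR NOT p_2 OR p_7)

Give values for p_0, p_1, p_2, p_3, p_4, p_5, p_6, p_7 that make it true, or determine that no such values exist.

p_0: True, p_1: False, p_2: False, p_3: True, p_4: False, p_5: False, p_6: True, p_7: False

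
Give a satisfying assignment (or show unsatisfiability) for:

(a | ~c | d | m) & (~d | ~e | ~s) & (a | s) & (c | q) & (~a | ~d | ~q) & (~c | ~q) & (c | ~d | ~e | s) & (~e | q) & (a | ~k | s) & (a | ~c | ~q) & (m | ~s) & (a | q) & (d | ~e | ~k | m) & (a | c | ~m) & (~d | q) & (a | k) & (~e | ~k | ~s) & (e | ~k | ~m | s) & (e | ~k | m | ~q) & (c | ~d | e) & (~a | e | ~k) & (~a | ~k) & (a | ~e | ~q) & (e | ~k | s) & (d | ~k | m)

k: False, a: True, s: True, e: True, m: True, d: False, c: False, q: True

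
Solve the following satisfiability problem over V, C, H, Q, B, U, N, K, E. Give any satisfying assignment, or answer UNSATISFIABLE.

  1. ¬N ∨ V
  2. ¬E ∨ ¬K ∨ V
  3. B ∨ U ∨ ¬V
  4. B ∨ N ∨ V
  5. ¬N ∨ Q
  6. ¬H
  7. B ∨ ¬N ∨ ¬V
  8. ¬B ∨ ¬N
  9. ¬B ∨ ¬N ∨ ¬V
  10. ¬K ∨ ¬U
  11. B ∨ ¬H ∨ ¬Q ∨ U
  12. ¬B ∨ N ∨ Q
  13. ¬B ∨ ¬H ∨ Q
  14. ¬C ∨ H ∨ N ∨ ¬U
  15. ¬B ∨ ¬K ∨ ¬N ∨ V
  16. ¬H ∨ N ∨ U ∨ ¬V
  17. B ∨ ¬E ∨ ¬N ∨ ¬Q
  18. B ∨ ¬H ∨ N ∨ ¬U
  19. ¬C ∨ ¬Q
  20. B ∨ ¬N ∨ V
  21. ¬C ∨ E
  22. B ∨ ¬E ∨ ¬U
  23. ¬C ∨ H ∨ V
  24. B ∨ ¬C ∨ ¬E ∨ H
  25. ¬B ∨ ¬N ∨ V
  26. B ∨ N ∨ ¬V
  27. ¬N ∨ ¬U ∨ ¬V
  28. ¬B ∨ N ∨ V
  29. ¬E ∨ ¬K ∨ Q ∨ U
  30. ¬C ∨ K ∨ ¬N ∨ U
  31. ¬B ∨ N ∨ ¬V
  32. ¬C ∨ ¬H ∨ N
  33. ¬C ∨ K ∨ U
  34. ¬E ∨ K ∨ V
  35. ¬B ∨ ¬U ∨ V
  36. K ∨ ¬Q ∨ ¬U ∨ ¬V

Case V = True:
  (¬H) forces H = False.
  If N = True:
    (¬N ∨ Q) forces Q = True.
    (B ∨ ¬N ∨ ¬V) forces B = True.
    clause (¬B ∨ ¬N) is falsified.
  If N = False:
    (B ∨ N ∨ ¬V) forces B = True.
    clause (¬B ∨ N ∨ ¬V) is falsified.
  Every sub-case reaches a contradiction.
Case V = False:
  (¬N ∨ V) forces N = False.
  (B ∨ N ∨ V) forces B = True.
  Clause (¬B ∨ N ∨ V) is falsified — contradiction.
Both cases fail, so the formula is unsatisfiable.

Unsatisfiable — no assignment works.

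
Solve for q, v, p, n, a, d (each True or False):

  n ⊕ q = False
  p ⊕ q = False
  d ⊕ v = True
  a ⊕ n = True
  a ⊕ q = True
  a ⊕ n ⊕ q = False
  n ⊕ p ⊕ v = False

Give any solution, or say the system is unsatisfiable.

q=T, v=F, p=T, n=T, a=F, d=T

n ⊕ q = T ⊕ T = False ✓
p ⊕ q = T ⊕ T = False ✓
d ⊕ v = T ⊕ F = True ✓
a ⊕ n = F ⊕ T = True ✓
a ⊕ q = F ⊕ T = True ✓
a ⊕ n ⊕ q = F ⊕ T ⊕ T = False ✓
n ⊕ p ⊕ v = T ⊕ T ⊕ F = False ✓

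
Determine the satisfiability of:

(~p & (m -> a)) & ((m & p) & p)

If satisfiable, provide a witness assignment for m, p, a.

UNSATISFIABLE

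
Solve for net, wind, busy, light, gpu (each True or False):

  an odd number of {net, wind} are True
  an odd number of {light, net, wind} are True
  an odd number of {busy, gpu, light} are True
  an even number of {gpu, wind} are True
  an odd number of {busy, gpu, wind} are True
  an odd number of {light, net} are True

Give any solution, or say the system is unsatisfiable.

net=T, wind=F, busy=T, light=F, gpu=F

{net, wind}: 1 true → odd ✓
{light, net, wind}: 1 true → odd ✓
{busy, gpu, light}: 1 true → odd ✓
{gpu, wind}: 0 true → even ✓
{busy, gpu, wind}: 1 true → odd ✓
{light, net}: 1 true → odd ✓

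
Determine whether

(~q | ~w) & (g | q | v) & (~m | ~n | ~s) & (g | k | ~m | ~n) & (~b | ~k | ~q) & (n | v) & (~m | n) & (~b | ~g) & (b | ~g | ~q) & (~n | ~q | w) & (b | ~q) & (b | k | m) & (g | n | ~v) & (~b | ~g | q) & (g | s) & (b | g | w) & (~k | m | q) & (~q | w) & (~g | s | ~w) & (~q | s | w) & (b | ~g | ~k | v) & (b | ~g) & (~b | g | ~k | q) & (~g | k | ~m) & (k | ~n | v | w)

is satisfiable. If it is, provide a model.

n: True, b: True, v: True, m: False, q: False, w: False, k: False, s: True, g: False

Try n = False:
  (n | v) forces v = True.
  (~m | n) forces m = False.
  (g | n | ~v) forces g = True.
  (~b | ~g) forces b = False.
  clause (b | ~g) is falsified — backtrack.
So n = True.
Set b = True.
  then (~b | ~g) forces g = False.
  then (g | s) forces s = True.
  then (~m | ~n | ~s) forces m = False.
Try v = False:
  (g | q | v) forces q = True.
  (~q | ~w) forces w = False.
  clause (~n | ~q | w) is falsified — backtrack.
So v = True.
Set q = False.
  then (~k | m | q) forces k = False.
Set w = False.
All clauses satisfied.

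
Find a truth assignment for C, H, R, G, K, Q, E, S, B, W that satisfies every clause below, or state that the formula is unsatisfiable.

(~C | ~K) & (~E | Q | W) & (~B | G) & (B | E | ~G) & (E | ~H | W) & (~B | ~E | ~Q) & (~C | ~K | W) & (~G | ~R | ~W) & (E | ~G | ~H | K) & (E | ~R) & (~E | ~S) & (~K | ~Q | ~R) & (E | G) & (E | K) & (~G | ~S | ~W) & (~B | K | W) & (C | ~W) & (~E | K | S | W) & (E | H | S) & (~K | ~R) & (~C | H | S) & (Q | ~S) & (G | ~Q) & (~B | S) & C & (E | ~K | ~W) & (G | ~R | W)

C = True, H = True, R = False, G = True, K = False, Q = True, E = True, S = False, B = False, W = True

Unit clause (C) forces C = True.
In (~C | ~K) only ~K is left, so K = False.
In (E | K) only E is left, so E = True.
In (~E | ~S) only ~S is left, so S = False.
In (~E | K | S | W) only W is left, so W = True.
In (~C | H | S) only H is left, so H = True.
In (~B | S) only ~B is left, so B = False.
Set R = False.
Set G = True.
Set Q = True.
All clauses satisfied.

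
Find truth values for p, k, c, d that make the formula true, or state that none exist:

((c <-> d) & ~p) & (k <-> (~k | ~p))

p: False, k: True, c: True, d: True

  (c <-> d) & ~p = True
    c <-> d = True
    ~p = True
  k <-> (~k | ~p) = True
    ~k | ~p = True
      ~k = False
      ~p = True
Both conjuncts True, so the formula holds.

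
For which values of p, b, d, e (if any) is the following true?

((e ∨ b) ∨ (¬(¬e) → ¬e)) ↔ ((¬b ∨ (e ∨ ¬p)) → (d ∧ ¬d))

p=T; b=T; d=T; e=F

  ((e ∨ b) ∨ (¬(¬e) → ¬e)) ↔ ((¬b ∨ (e ∨ ¬p)) → (d ∧ ¬d)) = True
    (e ∨ b) ∨ (¬(¬e) → ¬e) = True
      e ∨ b = True
      ¬(¬e) → ¬e = True
        ¬(¬e) = False
          ¬e = True
        ¬e = True
    (¬b ∨ (e ∨ ¬p)) → (d ∧ ¬d) = True
      ¬b ∨ (e ∨ ¬p) = False
        ¬b = False
        e ∨ ¬p = False
          ¬p = False
      d ∧ ¬d = False
        ¬d = False
The formula evaluates to True.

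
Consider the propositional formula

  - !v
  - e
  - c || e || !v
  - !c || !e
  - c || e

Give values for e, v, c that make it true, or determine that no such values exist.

e: True; v: False; c: False

Unit clause (!v) forces v = False.
Unit clause (e) forces e = True.
In (!c || !e) only !c is left, so c = False.
Check each clause:
  (!v): !v holds.
  (e): e holds.
  (c || e || !v): e holds.
  (!c || !e): !c holds.
  (c || e): e holds.
All clauses satisfied.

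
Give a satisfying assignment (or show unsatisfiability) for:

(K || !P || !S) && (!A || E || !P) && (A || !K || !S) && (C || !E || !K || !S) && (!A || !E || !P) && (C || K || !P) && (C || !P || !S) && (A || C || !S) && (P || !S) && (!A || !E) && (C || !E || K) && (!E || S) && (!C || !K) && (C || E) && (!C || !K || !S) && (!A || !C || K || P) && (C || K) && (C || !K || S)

Try C = False:
  (C || E) forces E = True.
  (!A || !E) forces A = False.
  (A || C || !S) forces S = False.
  clause (!E || S) is falsified — backtrack.
So C = True.
  then (!C || !K) forces K = False.
Set P = True.
  then (K || !P || !S) forces S = False.
  then (!E || S) forces E = False.
  then (!A || E || !P) forces A = False.
All clauses satisfied.

C = True; P = True; K = False; A = False; E = False; S = False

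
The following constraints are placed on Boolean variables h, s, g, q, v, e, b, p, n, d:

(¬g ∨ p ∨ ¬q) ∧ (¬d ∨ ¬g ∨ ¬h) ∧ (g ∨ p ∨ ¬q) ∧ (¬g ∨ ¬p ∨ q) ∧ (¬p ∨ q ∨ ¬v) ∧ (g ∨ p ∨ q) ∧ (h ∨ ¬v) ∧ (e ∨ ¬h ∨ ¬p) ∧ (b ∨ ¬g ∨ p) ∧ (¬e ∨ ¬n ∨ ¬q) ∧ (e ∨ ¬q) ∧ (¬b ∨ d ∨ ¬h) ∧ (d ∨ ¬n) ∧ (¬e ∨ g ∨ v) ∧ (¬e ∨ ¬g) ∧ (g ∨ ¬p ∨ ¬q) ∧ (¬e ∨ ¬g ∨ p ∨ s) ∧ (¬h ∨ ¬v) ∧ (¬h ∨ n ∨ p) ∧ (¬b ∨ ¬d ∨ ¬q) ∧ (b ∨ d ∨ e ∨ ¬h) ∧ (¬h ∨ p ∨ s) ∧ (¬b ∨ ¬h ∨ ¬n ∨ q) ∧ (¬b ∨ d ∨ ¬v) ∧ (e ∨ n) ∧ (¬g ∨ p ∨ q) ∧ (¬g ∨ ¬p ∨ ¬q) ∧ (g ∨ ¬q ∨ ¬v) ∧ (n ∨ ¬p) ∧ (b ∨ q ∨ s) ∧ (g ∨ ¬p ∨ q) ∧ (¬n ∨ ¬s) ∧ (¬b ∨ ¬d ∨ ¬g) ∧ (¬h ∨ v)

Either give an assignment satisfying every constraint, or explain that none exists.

UNSATISFIABLE

Case g = True:
  (¬e ∨ ¬g) forces e = False.
  (e ∨ ¬q) forces q = False.
  (¬g ∨ ¬p ∨ q) forces p = False.
  Clause (¬g ∨ p ∨ q) is falsified — contradiction.
Case g = False:
  If q = True:
    (g ∨ p ∨ ¬q) forces p = True.
    clause (g ∨ ¬p ∨ ¬q) is falsified.
  If q = False:
    (g ∨ p ∨ q) forces p = True.
    clause (g ∨ ¬p ∨ q) is falsified.
  Every sub-case reaches a contradiction.
Both cases fail, so the formula is unsatisfiable.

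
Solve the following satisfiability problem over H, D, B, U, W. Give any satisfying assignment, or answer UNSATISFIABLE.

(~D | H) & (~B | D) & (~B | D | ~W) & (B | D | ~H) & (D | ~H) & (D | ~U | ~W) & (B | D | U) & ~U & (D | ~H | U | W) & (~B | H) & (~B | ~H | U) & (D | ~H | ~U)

Unit clause (~U) forces U = False.
Try H = False:
  (~D | H) forces D = False.
  (~B | D) forces B = False.
  clause (B | D | U) is falsified — backtrack.
So H = True.
  then (D | ~H) forces D = True.
  then (~B | ~H | U) forces B = False.
Set W = False.
All clauses satisfied.

H=T, D=T, B=F, U=F, W=F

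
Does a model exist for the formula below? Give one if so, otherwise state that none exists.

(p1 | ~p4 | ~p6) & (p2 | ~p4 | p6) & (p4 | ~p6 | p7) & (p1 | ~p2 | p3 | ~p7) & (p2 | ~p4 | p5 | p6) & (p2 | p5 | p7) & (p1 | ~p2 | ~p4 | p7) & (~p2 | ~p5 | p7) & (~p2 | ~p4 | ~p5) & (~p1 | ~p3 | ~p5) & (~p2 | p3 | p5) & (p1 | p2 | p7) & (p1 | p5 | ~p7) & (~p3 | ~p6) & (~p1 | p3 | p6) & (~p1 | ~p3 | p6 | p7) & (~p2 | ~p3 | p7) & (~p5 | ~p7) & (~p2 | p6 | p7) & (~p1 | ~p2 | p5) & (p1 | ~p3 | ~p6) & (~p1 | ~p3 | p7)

p1: True, p2: False, p3: True, p4: False, p5: False, p6: False, p7: True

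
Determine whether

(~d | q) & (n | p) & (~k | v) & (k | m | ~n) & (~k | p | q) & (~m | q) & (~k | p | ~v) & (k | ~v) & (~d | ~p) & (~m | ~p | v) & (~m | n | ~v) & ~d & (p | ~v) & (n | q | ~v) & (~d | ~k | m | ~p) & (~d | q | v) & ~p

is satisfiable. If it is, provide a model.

Unit clause (~d) forces d = False.
Unit clause (~p) forces p = False.
In (n | p) only n is left, so n = True.
In (p | ~v) only ~v is left, so v = False.
In (~k | v) only ~k is left, so k = False.
In (k | m | ~n) only m is left, so m = True.
In (~m | q) only q is left, so q = True.
All clauses satisfied.

k: False, q: True, p: False, m: True, d: False, n: True, v: False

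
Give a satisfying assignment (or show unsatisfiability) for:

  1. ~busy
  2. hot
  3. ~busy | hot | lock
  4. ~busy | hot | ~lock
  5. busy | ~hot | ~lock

hot: True; busy: False; lock: False

Unit clause (~busy) forces busy = False.
Unit clause (hot) forces hot = True.
In (busy | ~hot | ~lock) only ~lock is left, so lock = False.
All clauses satisfied.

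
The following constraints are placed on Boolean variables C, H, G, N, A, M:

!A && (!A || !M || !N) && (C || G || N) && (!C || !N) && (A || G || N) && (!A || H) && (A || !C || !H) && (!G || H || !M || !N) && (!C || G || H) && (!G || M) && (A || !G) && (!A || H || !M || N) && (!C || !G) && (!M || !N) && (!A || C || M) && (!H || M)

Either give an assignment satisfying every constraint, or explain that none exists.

C: False; H: False; G: False; N: True; A: False; M: False

Unit clause (!A) forces A = False.
In (A || !G) only !G is left, so G = False.
In (A || G || N) only N is left, so N = True.
In (!M || !N) only !M is left, so M = False.
In (!H || M) only !H is left, so H = False.
In (!C || !N) only !C is left, so C = False.
All clauses satisfied.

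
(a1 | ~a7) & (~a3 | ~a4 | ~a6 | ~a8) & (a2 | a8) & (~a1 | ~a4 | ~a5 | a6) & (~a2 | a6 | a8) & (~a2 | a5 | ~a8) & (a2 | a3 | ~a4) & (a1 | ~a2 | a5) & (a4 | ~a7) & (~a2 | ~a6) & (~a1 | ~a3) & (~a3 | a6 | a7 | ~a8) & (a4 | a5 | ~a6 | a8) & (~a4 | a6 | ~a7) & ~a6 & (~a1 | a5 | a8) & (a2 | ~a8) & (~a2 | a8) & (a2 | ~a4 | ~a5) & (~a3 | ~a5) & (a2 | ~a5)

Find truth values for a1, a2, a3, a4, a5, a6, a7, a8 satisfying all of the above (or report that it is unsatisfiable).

a1=F; a2=T; a3=F; a4=F; a5=T; a6=F; a7=F; a8=T

Unit clause (~a6) forces a6 = False.
Set a1 = False.
  then (a1 | ~a7) forces a7 = False.
Try a2 = False:
  (a2 | a8) forces a8 = True.
  clause (a2 | ~a8) is falsified — backtrack.
So a2 = True.
  then (~a2 | a6 | a8) forces a8 = True.
  then (~a2 | a5 | ~a8) forces a5 = True.
  then (~a3 | a6 | a7 | ~a8) forces a3 = False.
Set a4 = False.
All clauses satisfied.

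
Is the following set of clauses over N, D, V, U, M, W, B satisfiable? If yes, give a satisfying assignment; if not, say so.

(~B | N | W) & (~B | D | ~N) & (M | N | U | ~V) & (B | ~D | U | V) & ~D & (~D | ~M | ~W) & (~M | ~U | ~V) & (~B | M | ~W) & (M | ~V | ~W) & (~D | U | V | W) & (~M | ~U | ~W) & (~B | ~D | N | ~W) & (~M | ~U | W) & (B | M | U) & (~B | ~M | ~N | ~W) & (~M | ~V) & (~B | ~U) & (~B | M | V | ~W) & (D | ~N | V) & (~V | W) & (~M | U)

N = False; D = False; V = False; U = True; M = False; W = True; B = False

Unit clause (~D) forces D = False.
Try N = True:
  (~B | D | ~N) forces B = False.
  (D | ~N | V) forces V = True.
  (~M | ~V) forces M = False.
  (M | ~V | ~W) forces W = False.
  clause (~V | W) is falsified — backtrack.
So N = False.
Try V = True:
  (~M | ~V) forces M = False.
  (M | N | U | ~V) forces U = True.
  (M | ~V | ~W) forces W = False.
  clause (~V | W) is falsified — backtrack.
So V = False.
Try U = False:
  (~M | U) forces M = False.
  (B | M | U) forces B = True.
  (~B | N | W) forces W = True.
  clause (~B | M | ~W) is falsified — backtrack.
So U = True.
  then (~B | ~U) forces B = False.
Set M = False.
Set W = True.
All clauses satisfied.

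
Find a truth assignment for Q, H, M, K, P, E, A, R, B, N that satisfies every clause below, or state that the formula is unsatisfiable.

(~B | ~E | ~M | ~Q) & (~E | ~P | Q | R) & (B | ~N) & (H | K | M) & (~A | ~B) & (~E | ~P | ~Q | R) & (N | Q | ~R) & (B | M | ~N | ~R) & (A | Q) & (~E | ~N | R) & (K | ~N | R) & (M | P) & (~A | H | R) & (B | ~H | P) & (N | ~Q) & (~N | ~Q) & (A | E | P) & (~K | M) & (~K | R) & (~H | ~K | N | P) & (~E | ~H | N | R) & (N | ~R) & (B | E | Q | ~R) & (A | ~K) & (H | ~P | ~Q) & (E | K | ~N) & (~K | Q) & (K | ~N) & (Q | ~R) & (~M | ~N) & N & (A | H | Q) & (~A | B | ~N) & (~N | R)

Unsatisfiable — no assignment works.

Case N = True:
  (B | ~N) forces B = True.
  (~A | ~B) forces A = False.
  (A | Q) forces Q = True.
  Clause (~N | ~Q) is falsified — contradiction.
Case N = False:
  Clause (N) is falsified — contradiction.
Both cases fail, so the formula is unsatisfiable.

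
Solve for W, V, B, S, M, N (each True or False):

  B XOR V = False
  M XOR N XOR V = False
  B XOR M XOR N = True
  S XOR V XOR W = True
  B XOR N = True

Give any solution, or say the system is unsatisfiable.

Adding constraints 1, 2, 3 mod 2: every variable appears an even number of times on the left, so the left side is 0.
But the right sides sum to 1 (mod 2). 0 ≠ 1 — the system is inconsistent.

Unsatisfiable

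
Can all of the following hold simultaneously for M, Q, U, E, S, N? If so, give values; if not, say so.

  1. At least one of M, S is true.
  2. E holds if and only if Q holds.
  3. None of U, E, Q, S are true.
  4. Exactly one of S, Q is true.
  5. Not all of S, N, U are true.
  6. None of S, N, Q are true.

Unsatisfiable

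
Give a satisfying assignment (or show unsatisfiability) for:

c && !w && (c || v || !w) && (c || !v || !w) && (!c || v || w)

Unit clause (c) forces c = True.
Unit clause (!w) forces w = False.
In (!c || v || w) only v is left, so v = True.
All clauses satisfied.

v: True; c: True; w: False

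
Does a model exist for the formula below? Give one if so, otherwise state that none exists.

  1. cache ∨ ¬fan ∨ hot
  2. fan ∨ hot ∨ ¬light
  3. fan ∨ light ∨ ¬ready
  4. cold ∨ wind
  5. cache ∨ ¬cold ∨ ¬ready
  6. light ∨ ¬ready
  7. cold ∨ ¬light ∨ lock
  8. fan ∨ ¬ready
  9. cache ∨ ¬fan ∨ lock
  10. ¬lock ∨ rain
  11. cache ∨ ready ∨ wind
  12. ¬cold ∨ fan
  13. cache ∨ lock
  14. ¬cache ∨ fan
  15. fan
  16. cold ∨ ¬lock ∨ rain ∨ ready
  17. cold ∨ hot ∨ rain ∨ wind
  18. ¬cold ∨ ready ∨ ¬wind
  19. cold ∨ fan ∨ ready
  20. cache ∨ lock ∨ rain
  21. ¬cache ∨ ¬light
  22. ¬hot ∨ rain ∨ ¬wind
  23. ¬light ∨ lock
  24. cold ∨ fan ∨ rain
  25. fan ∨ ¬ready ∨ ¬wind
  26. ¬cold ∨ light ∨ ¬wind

Unit clause (fan) forces fan = True.
Set light = True.
  then (¬cache ∨ ¬light) forces cache = False.
  then (¬light ∨ lock) forces lock = True.
  then (cache ∨ ¬fan ∨ hot) forces hot = True.
  then (¬lock ∨ rain) forces rain = True.
Set wind = True.
Set ready = True.
  then (cache ∨ ¬cold ∨ ¬ready) forces cold = False.
All clauses satisfied.

light: True, wind: True, cache: False, ready: True, cold: False, lock: True, hot: True, rain: True, fan: True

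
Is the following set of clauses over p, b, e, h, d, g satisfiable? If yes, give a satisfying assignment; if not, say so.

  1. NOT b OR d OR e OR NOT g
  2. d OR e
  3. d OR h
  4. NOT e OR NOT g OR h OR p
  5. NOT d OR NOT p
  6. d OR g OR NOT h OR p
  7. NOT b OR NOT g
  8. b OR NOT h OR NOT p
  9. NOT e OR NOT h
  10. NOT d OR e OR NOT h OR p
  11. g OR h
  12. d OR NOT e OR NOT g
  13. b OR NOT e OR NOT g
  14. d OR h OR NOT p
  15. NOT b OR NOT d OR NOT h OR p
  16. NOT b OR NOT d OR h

Set p = False.
Try b = True:
  (NOT b OR NOT g) forces g = False.
  (g OR h) forces h = True.
  (d OR g OR NOT h OR p) forces d = True.
  clause (NOT b OR NOT d OR NOT h OR p) is falsified — backtrack.
So b = False.
Set e = False.
  then (d OR e) forces d = True.
  then (NOT d OR e OR NOT h OR p) forces h = False.
  then (g OR h) forces g = True.
All clauses satisfied.

p: False, b: False, e: False, h: False, d: True, g: True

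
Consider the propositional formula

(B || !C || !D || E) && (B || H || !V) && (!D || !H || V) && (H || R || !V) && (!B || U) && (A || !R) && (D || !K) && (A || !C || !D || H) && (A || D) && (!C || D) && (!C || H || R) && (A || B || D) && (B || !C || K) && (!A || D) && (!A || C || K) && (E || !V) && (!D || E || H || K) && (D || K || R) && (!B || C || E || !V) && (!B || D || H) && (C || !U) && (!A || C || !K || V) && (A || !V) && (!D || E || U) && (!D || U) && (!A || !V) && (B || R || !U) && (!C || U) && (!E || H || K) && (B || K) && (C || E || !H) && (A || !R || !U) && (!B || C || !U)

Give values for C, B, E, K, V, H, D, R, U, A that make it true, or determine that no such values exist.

C: True, B: False, E: True, K: True, V: False, H: False, D: True, R: True, U: True, A: True

Try C = False:
  (C || !U) forces U = False.
  (!B || U) forces B = False.
  (!D || U) forces D = False.
  (D || !K) forces K = False.
  clause (B || K) is falsified — backtrack.
So C = True.
  then (!C || D) forces D = True.
  then (!D || U) forces U = True.
Set B = False.
  then (B || !C || !D || E) forces E = True.
  then (B || !C || K) forces K = True.
  then (B || R || !U) forces R = True.
  then (A || !R || !U) forces A = True.
  then (!A || !V) forces V = False.
  then (!D || !H || V) forces H = False.
All clauses satisfied.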